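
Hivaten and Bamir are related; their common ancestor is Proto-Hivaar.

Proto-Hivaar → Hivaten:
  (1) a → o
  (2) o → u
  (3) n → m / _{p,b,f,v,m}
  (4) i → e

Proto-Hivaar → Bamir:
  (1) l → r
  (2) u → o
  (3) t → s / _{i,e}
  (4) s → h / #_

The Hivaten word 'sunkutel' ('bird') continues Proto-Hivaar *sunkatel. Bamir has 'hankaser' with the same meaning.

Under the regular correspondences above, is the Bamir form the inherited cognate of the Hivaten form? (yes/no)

Derive the expected Bamir reflex of *sunkatel:
Bamir: *sunkatel > sunkater > sonkater > sonkaser > honkaser  (by unconditioned shift, vowel merger, palatalisation, debuccalisation)
The regular Bamir reflex would be 'honkaser', but the attested form is 'hankaser'. The correspondence is irregular, so they are not cognates (the Bamir form has a different source).

no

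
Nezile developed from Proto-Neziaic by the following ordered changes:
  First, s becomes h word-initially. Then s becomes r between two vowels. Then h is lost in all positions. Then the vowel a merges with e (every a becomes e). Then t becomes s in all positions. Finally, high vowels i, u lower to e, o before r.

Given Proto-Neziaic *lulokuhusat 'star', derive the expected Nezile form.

Nezile: *lulokuhusat
  lulokuhusat (rule 1 does not apply)
  lulokuhusat → lulokuhurat   [rhotacism]
  lulokuhurat → lulokuurat   [h-loss]
  lulokuurat → lulokuuret   [vowel merger]
  lulokuuret → lulokuures   [unconditioned shift]
  lulokuures → lulokuores   [pre-rhotic lowering]
  giving Nezile lulokuores.

lulokuores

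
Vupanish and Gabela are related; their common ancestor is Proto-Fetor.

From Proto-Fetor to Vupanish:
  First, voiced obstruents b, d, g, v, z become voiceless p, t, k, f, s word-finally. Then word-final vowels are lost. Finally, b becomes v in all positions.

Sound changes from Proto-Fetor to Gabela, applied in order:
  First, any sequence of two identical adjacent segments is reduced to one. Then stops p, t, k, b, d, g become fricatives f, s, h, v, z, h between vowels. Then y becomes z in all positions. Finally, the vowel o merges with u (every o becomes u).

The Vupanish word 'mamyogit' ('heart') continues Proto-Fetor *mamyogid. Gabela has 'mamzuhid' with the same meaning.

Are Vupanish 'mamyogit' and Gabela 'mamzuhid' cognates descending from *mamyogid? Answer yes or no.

yes

Derive the expected Gabela reflex of *mamyogid:
Gabela: start from *mamyogid.
  rule 1: no change — mamyogid
  rule 2 (intervocalic lenition): mamyogid → mamyohid
  rule 3 (unconditioned shift): mamyohid → mamzohid
  rule 4 (vowel merger): mamzohid → mamzuhid
  ⇒ Gabela mamzuhid
Gabela 'mamzuhid' matches the regular reflex exactly, so the pair is cognate.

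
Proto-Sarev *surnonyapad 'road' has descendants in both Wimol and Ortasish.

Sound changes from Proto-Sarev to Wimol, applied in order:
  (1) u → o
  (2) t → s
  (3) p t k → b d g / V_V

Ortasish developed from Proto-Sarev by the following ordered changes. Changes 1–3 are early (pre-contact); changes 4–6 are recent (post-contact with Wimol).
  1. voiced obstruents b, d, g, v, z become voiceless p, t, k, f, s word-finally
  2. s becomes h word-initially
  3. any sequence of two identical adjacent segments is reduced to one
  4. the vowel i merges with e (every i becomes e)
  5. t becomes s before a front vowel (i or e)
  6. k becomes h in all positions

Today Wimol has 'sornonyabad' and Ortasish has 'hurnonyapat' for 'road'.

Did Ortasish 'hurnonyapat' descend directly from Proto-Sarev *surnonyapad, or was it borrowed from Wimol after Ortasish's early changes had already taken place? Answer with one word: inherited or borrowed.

inherited

If inherited, *surnonyapad would pass through all of Ortasish's changes:
Ortasish: start from *surnonyapad.
  rule 1 (final devoicing): surnonyapad → surnonyapat
  rule 2 (debuccalisation): surnonyapat → hurnonyapat
  rule 3: no change — hurnonyapat
  rule 4: no change — hurnonyapat
  rule 5: no change — hurnonyapat
  rule 6: no change — hurnonyapat
  ⇒ Ortasish hurnonyapat
If borrowed from Wimol 'sornonyabad' after the early changes, it would undergo only the recent ones:
  rule 4 (vowel merger): no change (sornonyabad)
  rule 5 (palatalisation): no change (sornonyabad)
  rule 6 (unconditioned shift): no change (sornonyabad)
  ⇒ as a loan: sornonyabad
Ortasish 'hurnonyapat' matches the inherited outcome exactly, so it is an inherited cognate, not a loan.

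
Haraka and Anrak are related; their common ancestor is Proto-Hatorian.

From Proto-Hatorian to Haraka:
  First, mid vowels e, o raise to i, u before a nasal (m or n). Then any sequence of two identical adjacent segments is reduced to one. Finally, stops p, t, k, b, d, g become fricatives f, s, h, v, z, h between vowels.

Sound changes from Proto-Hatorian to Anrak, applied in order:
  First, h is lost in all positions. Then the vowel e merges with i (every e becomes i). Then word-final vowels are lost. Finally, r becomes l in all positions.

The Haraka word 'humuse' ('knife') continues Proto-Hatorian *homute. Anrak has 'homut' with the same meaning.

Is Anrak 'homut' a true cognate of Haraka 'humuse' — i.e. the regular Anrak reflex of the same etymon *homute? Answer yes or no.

Derive the expected Anrak reflex of *homute:
Anrak: *homute
  homute → omute   [h-loss]
  omute → omuti   [vowel merger]
  omuti → omut   [apocope]
  omut (rule 4 does not apply)
  giving Anrak omut.
The regular Anrak reflex would be 'omut', but the attested form is 'homut'. The correspondence is irregular, so they are not cognates (the Anrak form has a different source).

no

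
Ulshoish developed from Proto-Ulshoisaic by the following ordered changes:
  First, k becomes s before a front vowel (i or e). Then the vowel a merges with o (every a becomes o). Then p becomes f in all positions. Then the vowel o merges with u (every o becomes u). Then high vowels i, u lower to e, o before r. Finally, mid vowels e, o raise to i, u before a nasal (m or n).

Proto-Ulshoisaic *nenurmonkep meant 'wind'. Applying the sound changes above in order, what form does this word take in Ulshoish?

ninormunsef

Ulshoish: start from *nenurmonkep.
  rule 1 (palatalisation): nenurmonkep → nenurmonsep
  rule 2: no change — nenurmonsep
  rule 3 (unconditioned shift): nenurmonsep → nenurmonsef
  rule 4 (vowel merger): nenurmonsef → nenurmunsef
  rule 5 (pre-rhotic lowering): nenurmunsef → nenormunsef
  rule 6 (pre-nasal raising): nenormunsef → ninormunsef
  ⇒ Ulshoish ninormunsef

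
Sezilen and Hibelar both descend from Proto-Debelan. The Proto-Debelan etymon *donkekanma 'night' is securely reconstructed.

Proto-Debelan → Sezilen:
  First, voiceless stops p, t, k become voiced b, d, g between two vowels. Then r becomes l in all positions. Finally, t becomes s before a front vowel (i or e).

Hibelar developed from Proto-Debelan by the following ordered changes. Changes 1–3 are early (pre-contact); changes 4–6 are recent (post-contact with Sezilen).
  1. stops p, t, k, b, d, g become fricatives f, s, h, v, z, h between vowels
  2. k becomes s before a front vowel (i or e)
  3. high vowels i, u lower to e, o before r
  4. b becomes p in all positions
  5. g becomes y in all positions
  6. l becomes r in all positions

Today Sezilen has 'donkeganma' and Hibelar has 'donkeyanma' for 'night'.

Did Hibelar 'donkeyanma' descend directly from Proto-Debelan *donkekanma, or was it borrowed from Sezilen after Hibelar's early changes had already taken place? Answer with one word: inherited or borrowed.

If inherited, *donkekanma would pass through all of Hibelar's changes:
Hibelar: *donkekanma
  donkekanma → donkehanma   [intervocalic lenition]
  donkehanma → donsehanma   [palatalisation]
  donsehanma (rule 3 does not apply)
  donsehanma (rule 4 does not apply)
  donsehanma (rule 5 does not apply)
  donsehanma (rule 6 does not apply)
  giving Hibelar donsehanma.
If borrowed from Sezilen 'donkeganma' after the early changes, it would undergo only the recent ones:
  rule 4 (unconditioned shift): no change (donkeganma)
  rule 5 (unconditioned shift): donkeganma → donkeyanma
  rule 6 (unconditioned shift): no change (donkeyanma)
  ⇒ as a loan: donkeyanma
Hibelar 'donkeyanma' matches the loan outcome 'donkeyanma', not the inherited 'donsehanma' — it skipped the early Hibelar changes, so it was borrowed from Sezilen.

borrowed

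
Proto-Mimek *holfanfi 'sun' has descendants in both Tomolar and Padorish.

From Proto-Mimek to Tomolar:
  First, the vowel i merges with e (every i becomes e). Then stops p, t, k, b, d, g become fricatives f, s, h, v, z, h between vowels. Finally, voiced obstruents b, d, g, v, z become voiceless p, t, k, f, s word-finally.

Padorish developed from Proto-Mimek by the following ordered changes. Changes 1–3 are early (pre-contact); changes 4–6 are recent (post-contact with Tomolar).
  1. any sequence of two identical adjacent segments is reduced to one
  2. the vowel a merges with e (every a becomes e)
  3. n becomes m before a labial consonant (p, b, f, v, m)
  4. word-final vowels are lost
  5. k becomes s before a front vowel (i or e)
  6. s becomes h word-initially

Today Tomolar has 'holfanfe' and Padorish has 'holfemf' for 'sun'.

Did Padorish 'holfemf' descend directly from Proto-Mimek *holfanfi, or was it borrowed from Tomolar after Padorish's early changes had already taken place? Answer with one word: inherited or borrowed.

inherited

If inherited, *holfanfi would pass through all of Padorish's changes:
Padorish: *holfanfi > holfenfi > holfemfi > holfemf  (by vowel merger, nasal place assimilation, apocope)
If borrowed from Tomolar 'holfanfe' after the early changes, it would undergo only the recent ones:
  rule 4 (apocope): holfanfe → holfanf
  rule 5 (palatalisation): no change (holfanf)
  rule 6 (debuccalisation): no change (holfanf)
  ⇒ as a loan: holfanf
Padorish 'holfemf' matches the inherited outcome exactly, so it is an inherited cognate, not a loan.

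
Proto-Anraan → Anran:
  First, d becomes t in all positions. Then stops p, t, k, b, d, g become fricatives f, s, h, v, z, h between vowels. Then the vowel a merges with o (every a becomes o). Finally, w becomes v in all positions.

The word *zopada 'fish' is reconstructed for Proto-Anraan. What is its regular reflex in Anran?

zofoso

Anran: *zopada
  zopada → zopata   [unconditioned shift]
  zopata → zofasa   [intervocalic lenition]
  zofasa → zofoso   [vowel merger]
  zofoso (rule 4 does not apply)
  giving Anran zofoso.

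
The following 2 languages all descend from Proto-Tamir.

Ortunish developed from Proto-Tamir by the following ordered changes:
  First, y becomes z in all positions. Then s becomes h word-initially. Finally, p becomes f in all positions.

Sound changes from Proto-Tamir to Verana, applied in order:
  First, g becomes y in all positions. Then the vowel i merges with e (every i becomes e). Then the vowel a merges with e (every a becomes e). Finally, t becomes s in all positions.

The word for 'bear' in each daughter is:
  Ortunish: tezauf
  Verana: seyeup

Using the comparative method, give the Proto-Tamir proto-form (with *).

*teyaup

Position 6: Ortunish has f, Verana has p. Verana preserves p here (none of its changes turn any other segment into p), so the proto-segment is *p.
Position 1: Ortunish has t, Verana has s. Ortunish preserves t here (none of its changes turn any other segment into t), so the proto-segment is *t.
Position 4: Ortunish has a, Verana has e. Ortunish preserves a here (none of its changes turn any other segment into a), so the proto-segment is *a.
Continuing position by position gives *teyaup; check it forward:
Ortunish: *teyaup
  teyaup → tezaup   [unconditioned shift]
  tezaup (rule 2 does not apply)
  tezaup → tezauf   [unconditioned shift]
  giving Ortunish tezauf.
Verana: start from *teyaup.
  rule 1: no change — teyaup
  rule 2: no change — teyaup
  rule 3 (vowel merger): teyaup → teyeup
  rule 4 (unconditioned shift): teyeup → seyeup
  ⇒ Verana seyeup
No other proto-form is consistent with every reflex, so the reconstruction is *teyaup.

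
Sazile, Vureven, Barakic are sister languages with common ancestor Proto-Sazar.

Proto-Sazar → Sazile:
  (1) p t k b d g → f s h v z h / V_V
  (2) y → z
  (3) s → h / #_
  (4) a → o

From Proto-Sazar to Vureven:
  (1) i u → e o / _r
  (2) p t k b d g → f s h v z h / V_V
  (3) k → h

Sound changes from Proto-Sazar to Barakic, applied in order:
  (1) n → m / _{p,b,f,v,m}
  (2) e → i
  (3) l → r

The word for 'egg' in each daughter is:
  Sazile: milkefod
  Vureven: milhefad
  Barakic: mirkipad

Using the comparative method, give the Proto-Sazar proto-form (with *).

Position 4: Sazile has k, Vureven has h, Barakic has k. Sazile preserves k here (none of its changes turn any other segment into k), so the proto-segment is *k.
Position 7: Sazile has o, Vureven has a, Barakic has a. Vureven preserves a here (none of its changes turn any other segment into a), so the proto-segment is *a.
Position 3: Sazile has l, Vureven has l, Barakic has r. Sazile preserves l here (none of its changes turn any other segment into l), so the proto-segment is *l.
This points to *milkepad. Verify forward in each daughter:
Sazile: start from *milkepad.
  rule 1 (intervocalic lenition): milkepad → milkefad
  rule 2: no change — milkefad
  rule 3: no change — milkefad
  rule 4 (vowel merger): milkefad → milkefod
  ⇒ Sazile milkefod
Vureven: *milkepad
  milkepad (rule 1 does not apply)
  milkepad → milkefad   [intervocalic lenition]
  milkefad → milhefad   [unconditioned shift]
  giving Vureven milhefad.
Barakic: start from *milkepad.
  rule 1: no change — milkepad
  rule 2 (vowel merger): milkepad → milkipad
  rule 3 (unconditioned shift): milkipad → mirkipad
  ⇒ Barakic mirkipad
No other proto-form is consistent with every reflex, so the reconstruction is *milkepad.

*milkepad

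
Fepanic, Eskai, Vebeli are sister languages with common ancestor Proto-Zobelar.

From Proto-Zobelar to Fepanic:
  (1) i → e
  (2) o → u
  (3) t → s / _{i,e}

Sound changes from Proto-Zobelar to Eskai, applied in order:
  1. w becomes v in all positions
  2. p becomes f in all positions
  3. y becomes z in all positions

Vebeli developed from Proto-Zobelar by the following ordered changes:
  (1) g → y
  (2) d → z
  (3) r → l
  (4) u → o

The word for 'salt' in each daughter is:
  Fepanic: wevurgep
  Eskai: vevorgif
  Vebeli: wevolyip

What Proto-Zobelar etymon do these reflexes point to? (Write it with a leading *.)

*wevorgip

Position 5: Fepanic has r, Eskai has r, Vebeli has l. Fepanic preserves r here (none of its changes turn any other segment into r), so the proto-segment is *r.
Position 8: Fepanic has p, Eskai has f, Vebeli has p. Fepanic preserves p here (none of its changes turn any other segment into p), so the proto-segment is *p.
Position 6: Fepanic has g, Eskai has g, Vebeli has y. Fepanic preserves g here (none of its changes turn any other segment into g), so the proto-segment is *g.
Continuing position by position gives *wevorgip; check it forward:
Fepanic: *wevorgip > wevorgep > wevurgep  (by vowel merger, vowel merger)
Eskai: start from *wevorgip.
  rule 1 (unconditioned shift): wevorgip → vevorgip
  rule 2 (unconditioned shift): vevorgip → vevorgif
  rule 3: no change — vevorgif
  ⇒ Eskai vevorgif
Vebeli: start from *wevorgip.
  rule 1 (unconditioned shift): wevorgip → wevoryip
  rule 2: no change — wevoryip
  rule 3 (unconditioned shift): wevoryip → wevolyip
  rule 4: no change — wevolyip
  ⇒ Vebeli wevolyip
*wevorgip is the unique common source.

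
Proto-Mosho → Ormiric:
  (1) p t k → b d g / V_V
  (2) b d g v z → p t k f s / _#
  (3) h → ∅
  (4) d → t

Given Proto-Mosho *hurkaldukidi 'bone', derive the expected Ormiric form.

urkaltugiti

Ormiric: *hurkaldukidi > hurkaldugidi > urkaldugidi > urkaltugiti  (by intervocalic voicing, h-loss, unconditioned shift)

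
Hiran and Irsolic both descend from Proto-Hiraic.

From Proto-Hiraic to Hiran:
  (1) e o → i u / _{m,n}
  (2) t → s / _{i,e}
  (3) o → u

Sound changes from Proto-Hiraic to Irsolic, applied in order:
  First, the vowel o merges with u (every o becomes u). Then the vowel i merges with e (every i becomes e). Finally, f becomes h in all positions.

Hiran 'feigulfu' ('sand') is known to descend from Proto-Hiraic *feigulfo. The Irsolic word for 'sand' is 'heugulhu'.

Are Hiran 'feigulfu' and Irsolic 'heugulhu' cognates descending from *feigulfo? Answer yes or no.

Derive the expected Irsolic reflex of *feigulfo:
Irsolic: start from *feigulfo.
  rule 1 (vowel merger): feigulfo → feigulfu
  rule 2 (vowel merger): feigulfu → feegulfu
  rule 3 (unconditioned shift): feegulfu → heegulhu
  ⇒ Irsolic heegulhu
The regular Irsolic reflex would be 'heegulhu', but the attested form is 'heugulhu'. The correspondence is irregular, so they are not cognates (the Irsolic form has a different source).

no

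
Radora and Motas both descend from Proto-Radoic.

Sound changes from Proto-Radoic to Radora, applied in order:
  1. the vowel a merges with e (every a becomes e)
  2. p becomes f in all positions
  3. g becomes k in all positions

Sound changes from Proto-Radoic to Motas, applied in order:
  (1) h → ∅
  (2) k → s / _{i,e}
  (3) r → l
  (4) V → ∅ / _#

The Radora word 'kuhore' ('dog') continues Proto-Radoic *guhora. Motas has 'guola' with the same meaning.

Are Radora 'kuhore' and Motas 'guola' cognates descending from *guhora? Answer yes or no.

no

Derive the expected Motas reflex of *guhora:
Motas: start from *guhora.
  rule 1 (h-loss): guhora → guora
  rule 2: no change — guora
  rule 3 (unconditioned shift): guora → guola
  rule 4 (apocope): guola → guol
  ⇒ Motas guol
The regular Motas reflex would be 'guol', but the attested form is 'guola'. The correspondence is irregular, so they are not cognates (the Motas form has a different source).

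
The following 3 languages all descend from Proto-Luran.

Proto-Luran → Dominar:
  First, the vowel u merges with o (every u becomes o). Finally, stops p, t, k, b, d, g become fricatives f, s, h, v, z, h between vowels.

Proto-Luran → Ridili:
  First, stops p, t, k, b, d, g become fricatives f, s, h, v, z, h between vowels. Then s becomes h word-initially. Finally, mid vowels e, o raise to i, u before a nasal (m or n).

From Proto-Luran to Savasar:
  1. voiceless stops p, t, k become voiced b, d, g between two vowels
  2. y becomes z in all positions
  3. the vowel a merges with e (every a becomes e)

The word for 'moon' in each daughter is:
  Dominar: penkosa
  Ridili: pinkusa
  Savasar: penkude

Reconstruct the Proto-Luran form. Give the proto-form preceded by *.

*penkuta

Position 5: Dominar has o, Ridili has u, Savasar has u. Savasar preserves u here (none of its changes turn any other segment into u), so the proto-segment is *u.
Position 7: Dominar has a, Ridili has a, Savasar has e. Dominar preserves a here (none of its changes turn any other segment into a), so the proto-segment is *a.
Position 6: Dominar has s, Ridili has s, Savasar has d. Taking the neighbouring segments as reconstructed: Dominar s could go back to *t or *s; Ridili s could go back to *t or *s; Savasar d could go back to *t or *d — the one source consistent with every daughter is *t.
Continuing position by position gives *penkuta; check it forward:
Dominar: start from *penkuta.
  rule 1 (vowel merger): penkuta → penkota
  rule 2 (intervocalic lenition): penkota → penkosa
  ⇒ Dominar penkosa
Ridili: start from *penkuta.
  rule 1 (intervocalic lenition): penkuta → penkusa
  rule 2: no change — penkusa
  rule 3 (pre-nasal raising): penkusa → pinkusa
  ⇒ Ridili pinkusa
Savasar: *penkuta > penkuda > penkude  (by intervocalic voicing, vowel merger)
No other proto-form is consistent with every reflex, so the reconstruction is *penkuta.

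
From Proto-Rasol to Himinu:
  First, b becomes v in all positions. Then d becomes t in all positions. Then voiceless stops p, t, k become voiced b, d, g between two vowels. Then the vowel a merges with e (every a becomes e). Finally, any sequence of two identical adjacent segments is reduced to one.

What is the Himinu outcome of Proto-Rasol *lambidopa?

Himinu: start from *lambidopa.
  rule 1 (unconditioned shift): lambidopa → lamvidopa
  rule 2 (unconditioned shift): lamvidopa → lamvitopa
  rule 3 (intervocalic voicing): lamvitopa → lamvidoba
  rule 4 (vowel merger): lamvidoba → lemvidobe
  rule 5: no change — lemvidobe
  ⇒ Himinu lemvidobe

lemvidobe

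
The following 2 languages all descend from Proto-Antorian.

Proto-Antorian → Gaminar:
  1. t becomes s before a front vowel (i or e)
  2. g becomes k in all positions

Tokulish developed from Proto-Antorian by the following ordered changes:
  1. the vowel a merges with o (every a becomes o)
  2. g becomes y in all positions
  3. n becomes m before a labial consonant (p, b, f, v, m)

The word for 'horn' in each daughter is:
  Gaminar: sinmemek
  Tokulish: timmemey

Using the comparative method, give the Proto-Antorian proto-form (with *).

*tinmemeg

Position 3: Gaminar has n, Tokulish has m. Gaminar preserves n here (none of its changes turn any other segment into n), so the proto-segment is *n.
Position 8: Gaminar has k, Tokulish has y. Taking the neighbouring segments as reconstructed: Gaminar k could go back to *k or *g; Tokulish y could go back to *g or *y — the one source consistent with every daughter is *g.
Verify the candidate proto-form against each daughter:
Gaminar: *tinmemeg
  tinmemeg → sinmemeg   [palatalisation]
  sinmemeg → sinmemek   [unconditioned shift]
  giving Gaminar sinmemek.
Tokulish: *tinmemeg > tinmemey > timmemey  (by unconditioned shift, nasal place assimilation)
*tinmemeg is the unique common source.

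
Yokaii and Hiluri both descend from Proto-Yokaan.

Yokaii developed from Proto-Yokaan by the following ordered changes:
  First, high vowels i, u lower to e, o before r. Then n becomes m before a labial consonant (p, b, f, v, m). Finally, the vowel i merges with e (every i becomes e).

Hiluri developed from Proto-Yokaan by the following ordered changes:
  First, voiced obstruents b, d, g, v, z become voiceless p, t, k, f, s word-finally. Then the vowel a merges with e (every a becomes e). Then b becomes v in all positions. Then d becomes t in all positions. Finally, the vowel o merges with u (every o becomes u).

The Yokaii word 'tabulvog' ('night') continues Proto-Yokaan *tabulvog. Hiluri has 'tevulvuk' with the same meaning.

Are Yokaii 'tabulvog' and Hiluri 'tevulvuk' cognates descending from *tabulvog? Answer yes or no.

yes

Derive the expected Hiluri reflex of *tabulvog:
Hiluri: *tabulvog
  tabulvog → tabulvok   [final devoicing]
  tabulvok → tebulvok   [vowel merger]
  tebulvok → tevulvok   [unconditioned shift]
  tevulvok (rule 4 does not apply)
  tevulvok → tevulvuk   [vowel merger]
  giving Hiluri tevulvuk.
Hiluri 'tevulvuk' matches the regular reflex exactly, so the pair is cognate.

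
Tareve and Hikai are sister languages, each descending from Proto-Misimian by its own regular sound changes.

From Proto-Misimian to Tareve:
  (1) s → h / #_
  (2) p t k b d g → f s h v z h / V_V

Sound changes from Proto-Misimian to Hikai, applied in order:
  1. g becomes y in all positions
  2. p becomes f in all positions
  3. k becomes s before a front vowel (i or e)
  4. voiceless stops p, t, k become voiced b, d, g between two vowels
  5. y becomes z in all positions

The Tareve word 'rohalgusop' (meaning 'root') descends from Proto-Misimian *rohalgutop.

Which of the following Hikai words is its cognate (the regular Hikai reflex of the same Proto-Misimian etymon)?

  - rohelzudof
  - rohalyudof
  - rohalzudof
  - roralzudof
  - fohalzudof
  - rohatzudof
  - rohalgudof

rohalzudof

Hikai: start from *rohalgutop.
  rule 1 (unconditioned shift): rohalgutop → rohalyutop
  rule 2 (unconditioned shift): rohalyutop → rohalyutof
  rule 3: no change — rohalyutof
  rule 4 (intervocalic voicing): rohalyutof → rohalyudof
  rule 5 (unconditioned shift): rohalyudof → rohalzudof
  ⇒ Hikai rohalzudof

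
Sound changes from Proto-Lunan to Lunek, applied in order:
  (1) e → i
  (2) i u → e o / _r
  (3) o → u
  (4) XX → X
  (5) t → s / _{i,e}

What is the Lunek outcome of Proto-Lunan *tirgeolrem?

sergiulrim

Lunek: start from *tirgeolrem.
  rule 1 (vowel merger): tirgeolrem → tirgiolrim
  rule 2 (pre-rhotic lowering): tirgiolrim → tergiolrim
  rule 3 (vowel merger): tergiolrim → tergiulrim
  rule 4: no change — tergiulrim
  rule 5 (palatalisation): tergiulrim → sergiulrim
  ⇒ Lunek sergiulrim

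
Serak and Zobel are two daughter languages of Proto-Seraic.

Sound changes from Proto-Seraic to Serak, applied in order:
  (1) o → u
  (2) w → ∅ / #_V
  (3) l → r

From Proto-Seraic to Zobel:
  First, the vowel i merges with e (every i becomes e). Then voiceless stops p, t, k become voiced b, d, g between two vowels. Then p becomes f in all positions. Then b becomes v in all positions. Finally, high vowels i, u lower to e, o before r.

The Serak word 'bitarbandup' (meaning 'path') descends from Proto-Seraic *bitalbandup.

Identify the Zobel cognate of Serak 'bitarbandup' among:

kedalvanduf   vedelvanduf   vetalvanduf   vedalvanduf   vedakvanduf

Zobel: *bitalbandup > betalbandup > bedalbandup > bedalbanduf > vedalvanduf  (by vowel merger, intervocalic voicing, unconditioned shift, unconditioned shift)
Only 'vedalvanduf' matches the regular Zobel development of *bitalbandup.

vedalvanduf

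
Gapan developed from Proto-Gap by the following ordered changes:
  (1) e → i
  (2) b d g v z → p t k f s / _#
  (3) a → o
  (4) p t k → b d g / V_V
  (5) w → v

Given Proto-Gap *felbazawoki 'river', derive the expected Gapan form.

Gapan: start from *felbazawoki.
  rule 1 (vowel merger): felbazawoki → filbazawoki
  rule 2: no change — filbazawoki
  rule 3 (vowel merger): filbazawoki → filbozowoki
  rule 4 (intervocalic voicing): filbozowoki → filbozowogi
  rule 5 (unconditioned shift): filbozowogi → filbozovogi
  ⇒ Gapan filbozovogi

filbozovogi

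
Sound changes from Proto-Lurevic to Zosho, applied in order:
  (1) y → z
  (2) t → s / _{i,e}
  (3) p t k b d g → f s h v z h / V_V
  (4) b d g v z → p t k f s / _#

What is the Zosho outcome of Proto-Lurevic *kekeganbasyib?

kehehanbaszip

Zosho: *kekeganbasyib > kekeganbaszib > kehehanbaszib > kehehanbaszip  (by unconditioned shift, intervocalic lenition, final devoicing)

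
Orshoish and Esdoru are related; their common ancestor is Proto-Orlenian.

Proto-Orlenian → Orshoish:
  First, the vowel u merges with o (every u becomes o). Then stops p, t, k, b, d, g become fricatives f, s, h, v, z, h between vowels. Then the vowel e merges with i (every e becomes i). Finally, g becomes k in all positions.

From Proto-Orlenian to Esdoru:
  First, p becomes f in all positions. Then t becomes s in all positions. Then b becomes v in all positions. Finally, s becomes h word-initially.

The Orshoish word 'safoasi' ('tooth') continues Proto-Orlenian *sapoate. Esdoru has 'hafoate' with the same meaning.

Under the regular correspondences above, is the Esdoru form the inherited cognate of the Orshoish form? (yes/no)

no

Derive the expected Esdoru reflex of *sapoate:
Esdoru: *sapoate > safoate > safoase > hafoase  (by unconditioned shift, unconditioned shift, debuccalisation)
The regular Esdoru reflex would be 'hafoase', but the attested form is 'hafoate'. The correspondence is irregular, so they are not cognates (the Esdoru form has a different source).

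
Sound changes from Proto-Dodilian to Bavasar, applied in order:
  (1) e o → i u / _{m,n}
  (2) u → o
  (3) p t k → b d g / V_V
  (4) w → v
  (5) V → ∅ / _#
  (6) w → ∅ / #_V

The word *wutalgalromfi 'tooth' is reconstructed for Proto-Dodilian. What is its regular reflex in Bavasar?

vodalgalromf

Bavasar: *wutalgalromfi
  wutalgalromfi → wutalgalrumfi   [pre-nasal raising]
  wutalgalrumfi → wotalgalromfi   [vowel merger]
  wotalgalromfi → wodalgalromfi   [intervocalic voicing]
  wodalgalromfi → vodalgalromfi   [unconditioned shift]
  vodalgalromfi → vodalgalromf   [apocope]
  vodalgalromf (rule 6 does not apply)
  giving Bavasar vodalgalromf.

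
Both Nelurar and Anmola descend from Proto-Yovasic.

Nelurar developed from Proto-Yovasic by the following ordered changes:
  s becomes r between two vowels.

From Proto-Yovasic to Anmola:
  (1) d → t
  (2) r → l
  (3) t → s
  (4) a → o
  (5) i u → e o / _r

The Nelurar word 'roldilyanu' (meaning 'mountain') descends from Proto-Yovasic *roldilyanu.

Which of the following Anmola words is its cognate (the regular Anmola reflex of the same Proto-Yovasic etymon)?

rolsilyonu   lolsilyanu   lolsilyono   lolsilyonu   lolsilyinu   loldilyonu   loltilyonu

lolsilyonu

Anmola: *roldilyanu > roltilyanu > loltilyanu > lolsilyanu > lolsilyonu  (by unconditioned shift, unconditioned shift, unconditioned shift, vowel merger)
Only 'lolsilyonu' matches the regular Anmola development of *roldilyanu.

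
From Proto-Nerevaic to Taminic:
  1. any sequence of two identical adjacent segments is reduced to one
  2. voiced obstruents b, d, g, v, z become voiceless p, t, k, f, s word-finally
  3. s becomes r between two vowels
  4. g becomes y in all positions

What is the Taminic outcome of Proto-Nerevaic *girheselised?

yirhereliret

Taminic: start from *girheselised.
  rule 1: no change — girheselised
  rule 2 (final devoicing): girheselised → girheseliset
  rule 3 (rhotacism): girheseliset → girhereliret
  rule 4 (unconditioned shift): girhereliret → yirhereliret
  ⇒ Taminic yirhereliret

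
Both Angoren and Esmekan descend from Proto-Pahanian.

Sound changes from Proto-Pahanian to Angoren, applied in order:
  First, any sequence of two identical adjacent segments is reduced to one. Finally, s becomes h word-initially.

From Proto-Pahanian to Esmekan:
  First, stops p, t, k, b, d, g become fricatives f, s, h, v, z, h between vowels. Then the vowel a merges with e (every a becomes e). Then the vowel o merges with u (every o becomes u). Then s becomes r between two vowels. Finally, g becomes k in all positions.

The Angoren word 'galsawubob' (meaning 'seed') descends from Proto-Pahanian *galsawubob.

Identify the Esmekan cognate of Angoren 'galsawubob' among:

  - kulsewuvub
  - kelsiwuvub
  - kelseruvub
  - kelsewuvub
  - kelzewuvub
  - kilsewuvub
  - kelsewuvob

kelsewuvub

Esmekan: start from *galsawubob.
  rule 1 (intervocalic lenition): galsawubob → galsawuvob
  rule 2 (vowel merger): galsawuvob → gelsewuvob
  rule 3 (vowel merger): gelsewuvob → gelsewuvub
  rule 4: no change — gelsewuvub
  rule 5 (unconditioned shift): gelsewuvub → kelsewuvub
  ⇒ Esmekan kelsewuvub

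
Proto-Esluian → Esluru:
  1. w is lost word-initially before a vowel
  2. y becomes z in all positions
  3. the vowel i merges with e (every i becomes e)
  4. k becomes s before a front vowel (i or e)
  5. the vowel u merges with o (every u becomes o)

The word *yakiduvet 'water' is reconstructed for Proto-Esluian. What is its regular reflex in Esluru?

zasedovet

Esluru: *yakiduvet
  yakiduvet (rule 1 does not apply)
  yakiduvet → zakiduvet   [unconditioned shift]
  zakiduvet → zakeduvet   [vowel merger]
  zakeduvet → zaseduvet   [palatalisation]
  zaseduvet → zasedovet   [vowel merger]
  giving Esluru zasedovet.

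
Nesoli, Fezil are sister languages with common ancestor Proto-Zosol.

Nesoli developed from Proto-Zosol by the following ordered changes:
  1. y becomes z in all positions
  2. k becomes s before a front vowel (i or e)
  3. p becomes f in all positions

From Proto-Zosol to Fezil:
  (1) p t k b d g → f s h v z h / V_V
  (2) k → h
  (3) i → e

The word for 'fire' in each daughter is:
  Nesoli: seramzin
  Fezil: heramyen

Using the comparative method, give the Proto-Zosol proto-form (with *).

*keramyin

Position 6: Nesoli has z, Fezil has y. Fezil preserves y here (none of its changes turn any other segment into y), so the proto-segment is *y.
Position 7: Nesoli has i, Fezil has e. Nesoli preserves i here (none of its changes turn any other segment into i), so the proto-segment is *i.
Position 1: Nesoli has s, Fezil has h. Taking the neighbouring segments as reconstructed: Nesoli s could go back to *k or *s; Fezil h could go back to *k or *h — the one source consistent with every daughter is *k.
This points to *keramyin. Verify forward in each daughter:
Nesoli: start from *keramyin.
  rule 1 (unconditioned shift): keramyin → keramzin
  rule 2 (palatalisation): keramzin → seramzin
  rule 3: no change — seramzin
  ⇒ Nesoli seramzin
Fezil: start from *keramyin.
  rule 1: no change — keramyin
  rule 2 (unconditioned shift): keramyin → heramyin
  rule 3 (vowel merger): heramyin → heramyen
  ⇒ Fezil heramyen
No other proto-form is consistent with every reflex, so the reconstruction is *keramyin.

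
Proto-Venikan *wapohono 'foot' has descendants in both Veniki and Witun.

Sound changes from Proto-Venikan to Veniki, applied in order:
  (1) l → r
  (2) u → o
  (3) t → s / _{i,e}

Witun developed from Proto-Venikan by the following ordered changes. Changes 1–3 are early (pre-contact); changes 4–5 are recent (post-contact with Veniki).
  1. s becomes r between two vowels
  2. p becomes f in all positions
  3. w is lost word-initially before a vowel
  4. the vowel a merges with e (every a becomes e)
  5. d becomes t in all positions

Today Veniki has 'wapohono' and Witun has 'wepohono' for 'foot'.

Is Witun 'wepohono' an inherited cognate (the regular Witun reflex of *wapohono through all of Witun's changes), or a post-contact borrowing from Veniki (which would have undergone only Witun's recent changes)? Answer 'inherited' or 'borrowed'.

borrowed

If inherited, *wapohono would pass through all of Witun's changes:
Witun: *wapohono > wafohono > afohono > efohono  (by unconditioned shift, glide loss, vowel merger)
If borrowed from Veniki 'wapohono' after the early changes, it would undergo only the recent ones:
  rule 4 (vowel merger): wapohono → wepohono
  rule 5 (unconditioned shift): no change (wepohono)
  ⇒ as a loan: wepohono
Witun 'wepohono' matches the loan outcome 'wepohono', not the inherited 'efohono' — it skipped the early Witun changes, so it was borrowed from Veniki.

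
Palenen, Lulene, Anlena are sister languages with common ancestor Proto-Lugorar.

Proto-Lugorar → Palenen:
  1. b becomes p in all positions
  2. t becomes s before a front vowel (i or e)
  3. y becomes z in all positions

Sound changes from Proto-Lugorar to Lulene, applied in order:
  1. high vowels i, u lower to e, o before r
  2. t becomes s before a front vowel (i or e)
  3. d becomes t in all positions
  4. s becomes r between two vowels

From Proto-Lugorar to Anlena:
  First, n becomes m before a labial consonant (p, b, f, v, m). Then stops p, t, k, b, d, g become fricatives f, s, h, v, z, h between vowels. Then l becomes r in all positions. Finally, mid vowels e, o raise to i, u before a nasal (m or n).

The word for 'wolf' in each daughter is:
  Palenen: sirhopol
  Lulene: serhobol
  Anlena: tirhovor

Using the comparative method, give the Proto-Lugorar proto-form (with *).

Position 2: Palenen has i, Lulene has e, Anlena has i. Palenen preserves i here (none of its changes turn any other segment into i), so the proto-segment is *i.
Position 8: Palenen has l, Lulene has l, Anlena has r. Palenen preserves l here (none of its changes turn any other segment into l), so the proto-segment is *l.
Verify the candidate proto-form against each daughter:
Palenen: *tirhobol
  tirhobol → tirhopol   [unconditioned shift]
  tirhopol → sirhopol   [palatalisation]
  sirhopol (rule 3 does not apply)
  giving Palenen sirhopol.
Lulene: *tirhobol
  tirhobol → terhobol   [pre-rhotic lowering]
  terhobol → serhobol   [palatalisation]
  serhobol (rule 3 does not apply)
  serhobol (rule 4 does not apply)
  giving Lulene serhobol.
Anlena: *tirhobol
  tirhobol (rule 1 does not apply)
  tirhobol → tirhovol   [intervocalic lenition]
  tirhovol → tirhovor   [unconditioned shift]
  tirhovor (rule 4 does not apply)
  giving Anlena tirhovor.
Only *tirhobol yields all of Palenen sirhopol, Lulene serhobol, Anlena tirhovor.

*tirhobol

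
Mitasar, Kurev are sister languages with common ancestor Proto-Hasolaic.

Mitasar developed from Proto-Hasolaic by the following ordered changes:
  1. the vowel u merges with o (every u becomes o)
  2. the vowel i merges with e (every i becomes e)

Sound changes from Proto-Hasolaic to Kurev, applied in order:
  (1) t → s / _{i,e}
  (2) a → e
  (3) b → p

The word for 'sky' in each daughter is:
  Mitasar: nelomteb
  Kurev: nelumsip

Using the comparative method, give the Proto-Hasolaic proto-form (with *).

Position 6: Mitasar has t, Kurev has s. Mitasar preserves t here (none of its changes turn any other segment into t), so the proto-segment is *t.
Position 7: Mitasar has e, Kurev has i. Kurev preserves i here (none of its changes turn any other segment into i), so the proto-segment is *i.
Verify the candidate proto-form against each daughter:
Mitasar: *nelumtib > nelomtib > nelomteb  (by vowel merger, vowel merger)
Kurev: *nelumtib
  nelumtib → nelumsib   [palatalisation]
  nelumsib (rule 2 does not apply)
  nelumsib → nelumsip   [unconditioned shift]
  giving Kurev nelumsip.
No other proto-form is consistent with every reflex, so the reconstruction is *nelumtib.

*nelumtib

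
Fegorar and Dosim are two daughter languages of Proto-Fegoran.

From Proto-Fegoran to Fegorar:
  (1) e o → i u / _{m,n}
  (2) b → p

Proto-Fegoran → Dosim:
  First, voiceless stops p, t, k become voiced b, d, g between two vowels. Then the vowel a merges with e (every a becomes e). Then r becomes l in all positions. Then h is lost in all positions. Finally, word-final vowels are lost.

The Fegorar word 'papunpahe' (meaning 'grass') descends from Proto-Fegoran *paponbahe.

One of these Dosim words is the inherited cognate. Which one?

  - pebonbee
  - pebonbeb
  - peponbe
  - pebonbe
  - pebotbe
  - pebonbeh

Dosim: *paponbahe
  paponbahe → pabonbahe   [intervocalic voicing]
  pabonbahe → pebonbehe   [vowel merger]
  pebonbehe (rule 3 does not apply)
  pebonbehe → pebonbee   [h-loss]
  pebonbee → pebonbe   [apocope]
  giving Dosim pebonbe.

pebonbe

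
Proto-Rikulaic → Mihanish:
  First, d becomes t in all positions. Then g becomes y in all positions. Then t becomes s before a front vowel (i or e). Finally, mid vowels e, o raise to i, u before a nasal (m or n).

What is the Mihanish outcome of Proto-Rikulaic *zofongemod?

zofunyimot

Mihanish: *zofongemod > zofongemot > zofonyemot > zofunyimot  (by unconditioned shift, unconditioned shift, pre-nasal raising)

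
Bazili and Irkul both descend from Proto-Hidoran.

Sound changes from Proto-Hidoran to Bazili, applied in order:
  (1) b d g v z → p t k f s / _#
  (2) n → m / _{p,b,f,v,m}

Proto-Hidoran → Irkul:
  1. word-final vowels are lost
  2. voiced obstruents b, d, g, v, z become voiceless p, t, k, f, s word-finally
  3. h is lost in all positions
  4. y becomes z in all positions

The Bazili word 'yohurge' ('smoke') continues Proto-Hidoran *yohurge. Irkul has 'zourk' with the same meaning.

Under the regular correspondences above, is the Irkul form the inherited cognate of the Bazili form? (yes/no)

Derive the expected Irkul reflex of *yohurge:
Irkul: start from *yohurge.
  rule 1 (apocope): yohurge → yohurg
  rule 2 (final devoicing): yohurg → yohurk
  rule 3 (h-loss): yohurk → yourk
  rule 4 (unconditioned shift): yourk → zourk
  ⇒ Irkul zourk
Irkul 'zourk' matches the regular reflex exactly, so the pair is cognate.

yes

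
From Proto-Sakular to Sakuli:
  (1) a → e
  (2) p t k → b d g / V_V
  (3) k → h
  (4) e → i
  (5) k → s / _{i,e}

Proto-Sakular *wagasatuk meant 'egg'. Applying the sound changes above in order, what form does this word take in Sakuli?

wigisiduh

Sakuli: *wagasatuk > wegesetuk > wegeseduk > wegeseduh > wigisiduh  (by vowel merger, intervocalic voicing, unconditioned shift, vowel merger)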